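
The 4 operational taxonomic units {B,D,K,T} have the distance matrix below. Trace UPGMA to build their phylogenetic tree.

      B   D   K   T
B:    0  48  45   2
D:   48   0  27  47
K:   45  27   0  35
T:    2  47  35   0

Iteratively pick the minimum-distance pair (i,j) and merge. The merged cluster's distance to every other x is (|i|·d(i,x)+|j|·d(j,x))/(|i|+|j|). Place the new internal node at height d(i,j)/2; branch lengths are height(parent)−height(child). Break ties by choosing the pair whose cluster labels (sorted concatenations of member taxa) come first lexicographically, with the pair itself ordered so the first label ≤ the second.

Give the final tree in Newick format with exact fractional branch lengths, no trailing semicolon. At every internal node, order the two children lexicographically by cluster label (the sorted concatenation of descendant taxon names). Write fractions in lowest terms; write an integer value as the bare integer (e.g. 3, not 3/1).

((B:1,T:1):167/8,(D:27/2,K:27/2):67/8)

iteration 1: select B,T (d=2); attach at lengths (1, 1); label the merged cluster BT
  updated: d(BT,D)=95/2, d(BT,K)=40
iteration 2: select D,K (d=27); attach at lengths (27/2, 27/2); label the merged cluster DK
  updated: d(BT,DK)=175/4
iteration 3: select BT,DK (d=175/4); attach at lengths (167/8, 67/8); label the merged cluster BDKT
final tree: ((B:1,T:1):167/8,(D:27/2,K:27/2):67/8)
total length: 233/4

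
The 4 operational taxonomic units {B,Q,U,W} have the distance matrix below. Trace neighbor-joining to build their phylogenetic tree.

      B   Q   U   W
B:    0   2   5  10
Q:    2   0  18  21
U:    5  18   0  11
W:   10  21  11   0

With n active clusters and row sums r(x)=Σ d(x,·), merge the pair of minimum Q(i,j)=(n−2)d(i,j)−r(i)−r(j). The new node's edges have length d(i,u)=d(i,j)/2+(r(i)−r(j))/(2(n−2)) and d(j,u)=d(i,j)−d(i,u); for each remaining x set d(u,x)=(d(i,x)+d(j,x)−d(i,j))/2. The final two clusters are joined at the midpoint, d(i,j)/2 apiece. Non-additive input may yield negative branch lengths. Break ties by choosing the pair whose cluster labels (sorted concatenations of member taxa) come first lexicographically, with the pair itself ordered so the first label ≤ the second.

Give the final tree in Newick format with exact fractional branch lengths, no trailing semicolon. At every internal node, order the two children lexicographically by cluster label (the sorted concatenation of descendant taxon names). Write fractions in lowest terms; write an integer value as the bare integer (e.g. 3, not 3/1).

(((B:-5,Q:7):7,U:7/2):15/4,W:15/4)

step 1: merge (B,Q) at d=2, Q=-54; branch lengths B→-5, Q→7; new cluster BQ
  updated: d(BQ,U)=21/2, d(BQ,W)=29/2
step 2: merge (BQ,U) at d=21/2, Q=-36; branch lengths BQ→7, U→7/2; new cluster BQU
  updated: d(BQU,W)=15/2
step 3: merge (BQU,W) at d=15/2; branch lengths BQU→15/4, W→15/4; new cluster BQUW
final tree: (((B:-5,Q:7):7,U:7/2):15/4,W:15/4)
total length: 20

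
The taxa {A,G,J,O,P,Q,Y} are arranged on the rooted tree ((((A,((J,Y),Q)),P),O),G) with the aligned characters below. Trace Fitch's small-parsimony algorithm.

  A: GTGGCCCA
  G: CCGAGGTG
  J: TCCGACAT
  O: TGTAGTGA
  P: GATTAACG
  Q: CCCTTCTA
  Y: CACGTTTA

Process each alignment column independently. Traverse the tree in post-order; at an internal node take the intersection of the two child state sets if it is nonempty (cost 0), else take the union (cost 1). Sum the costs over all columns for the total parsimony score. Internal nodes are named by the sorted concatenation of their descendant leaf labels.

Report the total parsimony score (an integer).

site 0, node JY: J={T} ∪ Y={C} → {C,T} (+1)
site 0, node JQY: JY={C,T} ∩ Q={C} → {C} (+0)
site 0, node AJQY: A={G} ∪ JQY={C} → {C,G} (+1)
site 0, node AJPQY: AJQY={C,G} ∩ P={G} → {G} (+0)
site 0, node AJOPQY: AJPQY={G} ∪ O={T} → {G,T} (+1)
site 0, node AGJOPQY: AJOPQY={G,T} ∪ G={C} → {C,G,T} (+1)
site 1, node JY: J={C} ∪ Y={A} → {A,C} (+1)
site 1, node JQY: JY={A,C} ∩ Q={C} → {C} (+0)
site 1, node AJQY: A={T} ∪ JQY={C} → {C,T} (+1)
site 1, node AJPQY: AJQY={C,T} ∪ P={A} → {A,C,T} (+1)
site 1, node AJOPQY: AJPQY={A,C,T} ∪ O={G} → {A,C,G,T} (+1)
site 1, node AGJOPQY: AJOPQY={A,C,G,T} ∩ G={C} → {C} (+0)
site 2, node JY: J={C} ∩ Y={C} → {C} (+0)
site 2, node JQY: JY={C} ∩ Q={C} → {C} (+0)
site 2, node AJQY: A={G} ∪ JQY={C} → {C,G} (+1)
site 2, node AJPQY: AJQY={C,G} ∪ P={T} → {C,G,T} (+1)
site 2, node AJOPQY: AJPQY={C,G,T} ∩ O={T} → {T} (+0)
site 2, node AGJOPQY: AJOPQY={T} ∪ G={G} → {G,T} (+1)
site 3, node JY: J={G} ∩ Y={G} → {G} (+0)
site 3, node JQY: JY={G} ∪ Q={T} → {G,T} (+1)
site 3, node AJQY: A={G} ∩ JQY={G,T} → {G} (+0)
site 3, node AJPQY: AJQY={G} ∪ P={T} → {G,T} (+1)
site 3, node AJOPQY: AJPQY={G,T} ∪ O={A} → {A,G,T} (+1)
site 3, node AGJOPQY: AJOPQY={A,G,T} ∩ G={A} → {A} (+0)
site 4, node JY: J={A} ∪ Y={T} → {A,T} (+1)
site 4, node JQY: JY={A,T} ∩ Q={T} → {T} (+0)
site 4, node AJQY: A={C} ∪ JQY={T} → {C,T} (+1)
site 4, node AJPQY: AJQY={C,T} ∪ P={A} → {A,C,T} (+1)
site 4, node AJOPQY: AJPQY={A,C,T} ∪ O={G} → {A,C,G,T} (+1)
site 4, node AGJOPQY: AJOPQY={A,C,G,T} ∩ G={G} → {G} (+0)
site 5, node JY: J={C} ∪ Y={T} → {C,T} (+1)
site 5, node JQY: JY={C,T} ∩ Q={C} → {C} (+0)
site 5, node AJQY: A={C} ∩ JQY={C} → {C} (+0)
site 5, node AJPQY: AJQY={C} ∪ P={A} → {A,C} (+1)
site 5, node AJOPQY: AJPQY={A,C} ∪ O={T} → {A,C,T} (+1)
site 5, node AGJOPQY: AJOPQY={A,C,T} ∪ G={G} → {A,C,G,T} (+1)
site 6, node JY: J={A} ∪ Y={T} → {A,T} (+1)
site 6, node JQY: JY={A,T} ∩ Q={T} → {T} (+0)
site 6, node AJQY: A={C} ∪ JQY={T} → {C,T} (+1)
site 6, node AJPQY: AJQY={C,T} ∩ P={C} → {C} (+0)
site 6, node AJOPQY: AJPQY={C} ∪ O={G} → {C,G} (+1)
site 6, node AGJOPQY: AJOPQY={C,G} ∪ G={T} → {C,G,T} (+1)
site 7, node JY: J={T} ∪ Y={A} → {A,T} (+1)
site 7, node JQY: JY={A,T} ∩ Q={A} → {A} (+0)
site 7, node AJQY: A={A} ∩ JQY={A} → {A} (+0)
site 7, node AJPQY: AJQY={A} ∪ P={G} → {A,G} (+1)
site 7, node AJOPQY: AJPQY={A,G} ∩ O={A} → {A} (+0)
site 7, node AGJOPQY: AJOPQY={A} ∪ G={G} → {A,G} (+1)
per-site changes: [4, 4, 3, 3, 4, 4, 4, 3]; total = 29

29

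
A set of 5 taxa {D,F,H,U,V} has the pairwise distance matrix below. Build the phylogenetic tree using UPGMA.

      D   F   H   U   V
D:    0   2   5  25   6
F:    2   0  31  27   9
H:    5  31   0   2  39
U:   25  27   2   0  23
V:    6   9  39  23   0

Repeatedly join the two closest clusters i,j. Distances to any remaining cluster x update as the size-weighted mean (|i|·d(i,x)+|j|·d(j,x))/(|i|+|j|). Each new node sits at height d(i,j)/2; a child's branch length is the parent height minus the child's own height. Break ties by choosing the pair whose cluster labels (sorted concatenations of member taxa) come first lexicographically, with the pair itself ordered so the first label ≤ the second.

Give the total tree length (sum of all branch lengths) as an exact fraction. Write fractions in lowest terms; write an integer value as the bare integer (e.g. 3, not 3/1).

123/4

step 1: merge (D,F) at d=2; branch lengths D→1, F→1; new cluster DF
  updated: d(DF,H)=18, d(DF,U)=26, d(DF,V)=15/2
step 2: merge (H,U) at d=2; branch lengths H→1, U→1; new cluster HU
  updated: d(DF,HU)=22, d(HU,V)=31
step 3: merge (DF,V) at d=15/2; branch lengths DF→11/4, V→15/4; new cluster DFV
  updated: d(DFV,HU)=25
step 4: merge (DFV,HU) at d=25; branch lengths DFV→35/4, HU→23/2; new cluster DFHUV
final tree: (((D:1,F:1):11/4,V:15/4):35/4,(H:1,U:1):23/2)
total length: 123/4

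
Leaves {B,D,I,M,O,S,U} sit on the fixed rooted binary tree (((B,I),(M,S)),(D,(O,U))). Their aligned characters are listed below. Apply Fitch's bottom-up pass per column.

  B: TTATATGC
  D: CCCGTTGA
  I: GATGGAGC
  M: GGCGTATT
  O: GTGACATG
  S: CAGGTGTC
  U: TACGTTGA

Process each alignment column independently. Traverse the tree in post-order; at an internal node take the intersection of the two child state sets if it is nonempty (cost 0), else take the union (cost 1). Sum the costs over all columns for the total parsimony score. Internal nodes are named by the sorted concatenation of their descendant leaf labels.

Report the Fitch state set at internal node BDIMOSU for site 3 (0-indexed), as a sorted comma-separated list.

BI@0: {T} ∪ {G} = {G,T} (union, +1)
MS@0: {G} ∪ {C} = {C,G} (union, +1)
BIMS@0: {G,T} ∩ {C,G} = {G} (intersection, +0)
OU@0: {G} ∪ {T} = {G,T} (union, +1)
DOU@0: {C} ∪ {G,T} = {C,G,T} (union, +1)
BDIMOSU@0: {G} ∩ {C,G,T} = {G} (intersection, +0)
BI@1: {T} ∪ {A} = {A,T} (union, +1)
MS@1: {G} ∪ {A} = {A,G} (union, +1)
BIMS@1: {A,T} ∩ {A,G} = {A} (intersection, +0)
OU@1: {T} ∪ {A} = {A,T} (union, +1)
DOU@1: {C} ∪ {A,T} = {A,C,T} (union, +1)
BDIMOSU@1: {A} ∩ {A,C,T} = {A} (intersection, +0)
BI@2: {A} ∪ {T} = {A,T} (union, +1)
MS@2: {C} ∪ {G} = {C,G} (union, +1)
BIMS@2: {A,T} ∪ {C,G} = {A,C,G,T} (union, +1)
OU@2: {G} ∪ {C} = {C,G} (union, +1)
DOU@2: {C} ∩ {C,G} = {C} (intersection, +0)
BDIMOSU@2: {A,C,G,T} ∩ {C} = {C} (intersection, +0)
BI@3: {T} ∪ {G} = {G,T} (union, +1)
MS@3: {G} ∩ {G} = {G} (intersection, +0)
BIMS@3: {G,T} ∩ {G} = {G} (intersection, +0)
OU@3: {A} ∪ {G} = {A,G} (union, +1)
DOU@3: {G} ∩ {A,G} = {G} (intersection, +0)
BDIMOSU@3: {G} ∩ {G} = {G} (intersection, +0)
BI@4: {A} ∪ {G} = {A,G} (union, +1)
MS@4: {T} ∩ {T} = {T} (intersection, +0)
BIMS@4: {A,G} ∪ {T} = {A,G,T} (union, +1)
OU@4: {C} ∪ {T} = {C,T} (union, +1)
DOU@4: {T} ∩ {C,T} = {T} (intersection, +0)
BDIMOSU@4: {A,G,T} ∩ {T} = {T} (intersection, +0)
BI@5: {T} ∪ {A} = {A,T} (union, +1)
MS@5: {A} ∪ {G} = {A,G} (union, +1)
BIMS@5: {A,T} ∩ {A,G} = {A} (intersection, +0)
OU@5: {A} ∪ {T} = {A,T} (union, +1)
DOU@5: {T} ∩ {A,T} = {T} (intersection, +0)
BDIMOSU@5: {A} ∪ {T} = {A,T} (union, +1)
BI@6: {G} ∩ {G} = {G} (intersection, +0)
MS@6: {T} ∩ {T} = {T} (intersection, +0)
BIMS@6: {G} ∪ {T} = {G,T} (union, +1)
OU@6: {T} ∪ {G} = {G,T} (union, +1)
DOU@6: {G} ∩ {G,T} = {G} (intersection, +0)
BDIMOSU@6: {G,T} ∩ {G} = {G} (intersection, +0)
BI@7: {C} ∩ {C} = {C} (intersection, +0)
MS@7: {T} ∪ {C} = {C,T} (union, +1)
BIMS@7: {C} ∩ {C,T} = {C} (intersection, +0)
OU@7: {G} ∪ {A} = {A,G} (union, +1)
DOU@7: {A} ∩ {A,G} = {A} (intersection, +0)
BDIMOSU@7: {C} ∪ {A} = {A,C} (union, +1)
per-site changes: [4, 4, 4, 2, 3, 4, 2, 3]; total = 26

G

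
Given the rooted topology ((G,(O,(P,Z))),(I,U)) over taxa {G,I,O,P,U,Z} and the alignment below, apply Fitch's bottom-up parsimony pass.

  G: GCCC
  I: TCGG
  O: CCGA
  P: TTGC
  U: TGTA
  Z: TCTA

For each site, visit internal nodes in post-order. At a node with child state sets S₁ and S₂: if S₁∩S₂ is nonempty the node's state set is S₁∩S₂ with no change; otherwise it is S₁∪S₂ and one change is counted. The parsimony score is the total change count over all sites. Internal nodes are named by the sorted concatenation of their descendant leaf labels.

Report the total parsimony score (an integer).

[col 0] PZ: children P:{T}, Z:{T} ∩→ {T}; cost 0
[col 0] OPZ: children O:{C}, PZ:{T} ∪→ {C,T}; cost 1
[col 0] GOPZ: children G:{G}, OPZ:{C,T} ∪→ {C,G,T}; cost 1
[col 0] IU: children I:{T}, U:{T} ∩→ {T}; cost 0
[col 0] GIOPUZ: children GOPZ:{C,G,T}, IU:{T} ∩→ {T}; cost 0
[col 1] PZ: children P:{T}, Z:{C} ∪→ {C,T}; cost 1
[col 1] OPZ: children O:{C}, PZ:{C,T} ∩→ {C}; cost 0
[col 1] GOPZ: children G:{C}, OPZ:{C} ∩→ {C}; cost 0
[col 1] IU: children I:{C}, U:{G} ∪→ {C,G}; cost 1
[col 1] GIOPUZ: children GOPZ:{C}, IU:{C,G} ∩→ {C}; cost 0
[col 2] PZ: children P:{G}, Z:{T} ∪→ {G,T}; cost 1
[col 2] OPZ: children O:{G}, PZ:{G,T} ∩→ {G}; cost 0
[col 2] GOPZ: children G:{C}, OPZ:{G} ∪→ {C,G}; cost 1
[col 2] IU: children I:{G}, U:{T} ∪→ {G,T}; cost 1
[col 2] GIOPUZ: children GOPZ:{C,G}, IU:{G,T} ∩→ {G}; cost 0
[col 3] PZ: children P:{C}, Z:{A} ∪→ {A,C}; cost 1
[col 3] OPZ: children O:{A}, PZ:{A,C} ∩→ {A}; cost 0
[col 3] GOPZ: children G:{C}, OPZ:{A} ∪→ {A,C}; cost 1
[col 3] IU: children I:{G}, U:{A} ∪→ {A,G}; cost 1
[col 3] GIOPUZ: children GOPZ:{A,C}, IU:{A,G} ∩→ {A}; cost 0
per-site changes: [2, 2, 3, 3]; total = 10

10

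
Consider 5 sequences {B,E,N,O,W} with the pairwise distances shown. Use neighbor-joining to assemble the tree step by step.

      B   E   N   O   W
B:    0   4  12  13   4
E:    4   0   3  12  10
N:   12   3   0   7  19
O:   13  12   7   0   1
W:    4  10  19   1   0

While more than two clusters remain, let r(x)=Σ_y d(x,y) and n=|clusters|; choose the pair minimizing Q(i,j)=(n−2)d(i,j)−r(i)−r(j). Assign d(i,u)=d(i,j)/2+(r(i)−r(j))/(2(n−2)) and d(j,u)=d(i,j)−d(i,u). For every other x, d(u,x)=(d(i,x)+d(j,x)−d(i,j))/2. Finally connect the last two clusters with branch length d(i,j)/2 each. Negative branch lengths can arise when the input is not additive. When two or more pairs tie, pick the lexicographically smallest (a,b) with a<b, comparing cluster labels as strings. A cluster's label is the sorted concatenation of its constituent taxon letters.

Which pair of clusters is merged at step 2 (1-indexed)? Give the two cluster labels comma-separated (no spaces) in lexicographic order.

1. join O+W (d=1, Q=-64) ⇒ OW; edges |O|=1/3, |W|=2/3
  updated: d(B,OW)=8, d(E,OW)=21/2, d(N,OW)=25/2
2. join B+OW (d=8, Q=-39) ⇒ BOW; edges |B|=9/4, |OW|=23/4
  updated: d(BOW,E)=13/4, d(BOW,N)=33/4
3. join BOW+E (d=13/4, Q=-29/2) ⇒ BEOW; edges |BOW|=17/4, |E|=-1
  updated: d(BEOW,N)=4
4. join BEOW+N (d=4) ⇒ BENOW; edges |BEOW|=2, |N|=2
final tree: (((B:9/4,(O:1/3,W:2/3):23/4):17/4,E:-1):2,N:2)
total length: 65/4

B,OW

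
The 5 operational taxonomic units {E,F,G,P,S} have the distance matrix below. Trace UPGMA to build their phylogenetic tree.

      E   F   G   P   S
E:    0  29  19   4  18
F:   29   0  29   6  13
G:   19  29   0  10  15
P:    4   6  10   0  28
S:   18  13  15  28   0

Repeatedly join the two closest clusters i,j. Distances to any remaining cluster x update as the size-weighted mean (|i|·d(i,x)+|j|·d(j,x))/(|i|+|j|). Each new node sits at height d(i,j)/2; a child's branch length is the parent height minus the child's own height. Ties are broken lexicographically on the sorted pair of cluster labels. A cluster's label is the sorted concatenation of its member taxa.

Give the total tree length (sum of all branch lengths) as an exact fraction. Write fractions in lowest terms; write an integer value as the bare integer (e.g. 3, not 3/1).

439/12

iteration 1: select E,P (d=4); attach at lengths (2, 2); label the merged cluster EP
  updated: d(EP,F)=35/2, d(EP,G)=29/2, d(EP,S)=23
iteration 2: select F,S (d=13); attach at lengths (13/2, 13/2); label the merged cluster FS
  updated: d(EP,FS)=81/4, d(FS,G)=22
iteration 3: select EP,G (d=29/2); attach at lengths (21/4, 29/4); label the merged cluster EGP
  updated: d(EGP,FS)=125/6
iteration 4: select EGP,FS (d=125/6); attach at lengths (19/6, 47/12); label the merged cluster EFGPS
final tree: (((E:2,P:2):21/4,G:29/4):19/6,(F:13/2,S:13/2):47/12)
total length: 439/12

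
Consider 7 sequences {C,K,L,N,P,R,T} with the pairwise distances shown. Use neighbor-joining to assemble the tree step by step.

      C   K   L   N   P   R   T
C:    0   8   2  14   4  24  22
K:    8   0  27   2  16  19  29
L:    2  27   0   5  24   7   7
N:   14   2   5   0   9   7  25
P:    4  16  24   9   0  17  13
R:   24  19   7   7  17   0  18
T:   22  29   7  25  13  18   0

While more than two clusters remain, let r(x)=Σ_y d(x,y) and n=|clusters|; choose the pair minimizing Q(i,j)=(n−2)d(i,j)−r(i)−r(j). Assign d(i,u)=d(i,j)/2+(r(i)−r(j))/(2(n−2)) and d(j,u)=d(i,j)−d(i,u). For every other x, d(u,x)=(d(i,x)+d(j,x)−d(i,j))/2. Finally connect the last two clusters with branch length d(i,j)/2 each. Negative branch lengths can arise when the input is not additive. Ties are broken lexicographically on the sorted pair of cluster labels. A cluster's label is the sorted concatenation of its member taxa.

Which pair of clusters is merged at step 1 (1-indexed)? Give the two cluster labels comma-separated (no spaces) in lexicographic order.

K,N

iteration 1: select K,N (d=2, Q=-153); attach at lengths (49/10, -29/10); label the merged cluster KN
  updated: d(C,KN)=10, d(KN,L)=15, d(KN,P)=23/2, d(KN,R)=12, d(KN,T)=26
iteration 2: select C,P (d=4, Q=-231/2); attach at lengths (17/16, 47/16); label the merged cluster CP
  updated: d(CP,KN)=35/4, d(CP,L)=11, d(CP,R)=37/2, d(CP,T)=31/2
iteration 3: select CP,KN (d=35/4, Q=-357/4); attach at lengths (73/24, 137/24); label the merged cluster CKNP
  updated: d(CKNP,L)=69/8, d(CKNP,R)=87/8, d(CKNP,T)=131/8
iteration 4: select CKNP,R (d=87/8, Q=-50); attach at lengths (87/16, 87/16); label the merged cluster CKNPR
  updated: d(CKNPR,L)=19/8, d(CKNPR,T)=47/4
iteration 5: select CKNPR,L (d=19/8, Q=-169/8); attach at lengths (57/16, -19/16); label the merged cluster CKLNPR
  updated: d(CKLNPR,T)=131/16
iteration 6: select CKLNPR,T (d=131/16); attach at lengths (131/32, 131/32); label the merged cluster CKLNPRT
final tree: (((((C:17/16,P:47/16):73/24,(K:49/10,N:-29/10):137/24):87/16,R:87/16):57/16,L:-19/16):131/32,T:131/32)
total length: 579/16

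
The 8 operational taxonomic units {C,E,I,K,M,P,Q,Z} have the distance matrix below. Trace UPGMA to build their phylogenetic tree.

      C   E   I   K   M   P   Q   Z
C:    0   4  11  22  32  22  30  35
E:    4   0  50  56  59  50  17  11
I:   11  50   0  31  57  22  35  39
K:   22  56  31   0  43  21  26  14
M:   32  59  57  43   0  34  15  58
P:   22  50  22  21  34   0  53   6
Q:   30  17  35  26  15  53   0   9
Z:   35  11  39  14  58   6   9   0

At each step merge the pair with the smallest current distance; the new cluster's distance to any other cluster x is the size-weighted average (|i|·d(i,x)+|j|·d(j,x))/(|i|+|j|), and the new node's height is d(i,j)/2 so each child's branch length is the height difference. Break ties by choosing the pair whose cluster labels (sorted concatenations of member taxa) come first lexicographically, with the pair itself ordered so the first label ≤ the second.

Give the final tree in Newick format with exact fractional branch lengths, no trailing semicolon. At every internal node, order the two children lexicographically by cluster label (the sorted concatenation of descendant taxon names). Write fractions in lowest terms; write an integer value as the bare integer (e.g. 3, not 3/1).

1. join C+E (d=4) ⇒ CE; edges |C|=2, |E|=2
  updated: d(CE,I)=61/2, d(CE,K)=39, d(CE,M)=91/2, d(CE,P)=36, d(CE,Q)=47/2, d(CE,Z)=23
2. join P+Z (d=6) ⇒ PZ; edges |P|=3, |Z|=3
  updated: d(CE,PZ)=59/2, d(I,PZ)=61/2, d(K,PZ)=35/2, d(M,PZ)=46, d(PZ,Q)=31
3. join M+Q (d=15) ⇒ MQ; edges |M|=15/2, |Q|=15/2
  updated: d(CE,MQ)=69/2, d(I,MQ)=46, d(K,MQ)=69/2, d(MQ,PZ)=77/2
4. join K+PZ (d=35/2) ⇒ KPZ; edges |K|=35/4, |PZ|=23/4
  updated: d(CE,KPZ)=98/3, d(I,KPZ)=92/3, d(KPZ,MQ)=223/6
5. join CE+I (d=61/2) ⇒ CEI; edges |CE|=53/4, |I|=61/4
  updated: d(CEI,KPZ)=32, d(CEI,MQ)=115/3
6. join CEI+KPZ (d=32) ⇒ CEIKPZ; edges |CEI|=3/4, |KPZ|=29/4
  updated: d(CEIKPZ,MQ)=151/4
7. join CEIKPZ+MQ (d=151/4) ⇒ CEIKMPQZ; edges |CEIKPZ|=23/8, |MQ|=91/8
final tree: ((((C:2,E:2):53/4,I:61/4):3/4,(K:35/4,(P:3,Z:3):23/4):29/4):23/8,(M:15/2,Q:15/2):91/8)
total length: 361/4

((((C:2,E:2):53/4,I:61/4):3/4,(K:35/4,(P:3,Z:3):23/4):29/4):23/8,(M:15/2,Q:15/2):91/8)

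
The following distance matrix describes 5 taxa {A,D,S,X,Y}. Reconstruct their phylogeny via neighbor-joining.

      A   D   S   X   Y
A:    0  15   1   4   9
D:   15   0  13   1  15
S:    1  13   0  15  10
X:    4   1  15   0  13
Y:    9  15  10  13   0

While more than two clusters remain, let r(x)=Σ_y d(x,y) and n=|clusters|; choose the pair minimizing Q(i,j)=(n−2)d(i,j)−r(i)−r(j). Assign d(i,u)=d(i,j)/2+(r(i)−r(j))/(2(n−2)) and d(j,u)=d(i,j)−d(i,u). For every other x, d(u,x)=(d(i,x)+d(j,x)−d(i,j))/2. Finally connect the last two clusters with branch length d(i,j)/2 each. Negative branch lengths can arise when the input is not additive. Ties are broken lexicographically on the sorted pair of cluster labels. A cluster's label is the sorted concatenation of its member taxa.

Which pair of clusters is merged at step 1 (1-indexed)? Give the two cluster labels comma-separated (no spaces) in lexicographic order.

step 1: merge (D,X) at d=1, Q=-74; branch lengths D→7/3, X→-4/3; new cluster DX
  updated: d(A,DX)=9, d(DX,S)=27/2, d(DX,Y)=27/2
step 2: merge (A,S) at d=1, Q=-83/2; branch lengths A→-7/8, S→15/8; new cluster AS
  updated: d(AS,DX)=43/4, d(AS,Y)=9
step 3: merge (AS,DX) at d=43/4, Q=-133/4; branch lengths AS→25/8, DX→61/8; new cluster ADSX
  updated: d(ADSX,Y)=47/8
step 4: merge (ADSX,Y) at d=47/8; branch lengths ADSX→47/16, Y→47/16; new cluster ADSXY
final tree: (((A:-7/8,S:15/8):25/8,(D:7/3,X:-4/3):61/8):47/16,Y:47/16)
total length: 149/8

D,X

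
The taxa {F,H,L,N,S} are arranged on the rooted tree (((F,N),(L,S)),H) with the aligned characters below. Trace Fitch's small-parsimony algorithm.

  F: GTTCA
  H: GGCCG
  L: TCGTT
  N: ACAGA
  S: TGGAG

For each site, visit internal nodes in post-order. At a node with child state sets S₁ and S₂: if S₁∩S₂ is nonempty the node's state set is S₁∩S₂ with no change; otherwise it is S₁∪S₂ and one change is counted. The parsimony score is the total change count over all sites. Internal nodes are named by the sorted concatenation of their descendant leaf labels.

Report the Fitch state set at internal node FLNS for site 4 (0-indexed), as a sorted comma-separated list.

[col 0] FN: children F:{G}, N:{A} ∪→ {A,G}; cost 1
[col 0] LS: children L:{T}, S:{T} ∩→ {T}; cost 0
[col 0] FLNS: children FN:{A,G}, LS:{T} ∪→ {A,G,T}; cost 1
[col 0] FHLNS: children FLNS:{A,G,T}, H:{G} ∩→ {G}; cost 0
[col 1] FN: children F:{T}, N:{C} ∪→ {C,T}; cost 1
[col 1] LS: children L:{C}, S:{G} ∪→ {C,G}; cost 1
[col 1] FLNS: children FN:{C,T}, LS:{C,G} ∩→ {C}; cost 0
[col 1] FHLNS: children FLNS:{C}, H:{G} ∪→ {C,G}; cost 1
[col 2] FN: children F:{T}, N:{A} ∪→ {A,T}; cost 1
[col 2] LS: children L:{G}, S:{G} ∩→ {G}; cost 0
[col 2] FLNS: children FN:{A,T}, LS:{G} ∪→ {A,G,T}; cost 1
[col 2] FHLNS: children FLNS:{A,G,T}, H:{C} ∪→ {A,C,G,T}; cost 1
[col 3] FN: children F:{C}, N:{G} ∪→ {C,G}; cost 1
[col 3] LS: children L:{T}, S:{A} ∪→ {A,T}; cost 1
[col 3] FLNS: children FN:{C,G}, LS:{A,T} ∪→ {A,C,G,T}; cost 1
[col 3] FHLNS: children FLNS:{A,C,G,T}, H:{C} ∩→ {C}; cost 0
[col 4] FN: children F:{A}, N:{A} ∩→ {A}; cost 0
[col 4] LS: children L:{T}, S:{G} ∪→ {G,T}; cost 1
[col 4] FLNS: children FN:{A}, LS:{G,T} ∪→ {A,G,T}; cost 1
[col 4] FHLNS: children FLNS:{A,G,T}, H:{G} ∩→ {G}; cost 0
per-site changes: [2, 3, 3, 3, 2]; total = 13

A,G,T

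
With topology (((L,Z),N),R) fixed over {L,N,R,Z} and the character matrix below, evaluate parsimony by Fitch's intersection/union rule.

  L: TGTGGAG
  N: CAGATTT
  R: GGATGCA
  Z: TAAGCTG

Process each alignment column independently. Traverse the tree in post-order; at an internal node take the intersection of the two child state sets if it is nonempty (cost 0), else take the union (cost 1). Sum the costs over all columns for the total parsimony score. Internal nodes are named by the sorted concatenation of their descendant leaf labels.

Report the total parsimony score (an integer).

14

LZ@0: {T} ∩ {T} = {T} (intersection, +0)
LNZ@0: {T} ∪ {C} = {C,T} (union, +1)
LNRZ@0: {C,T} ∪ {G} = {C,G,T} (union, +1)
LZ@1: {G} ∪ {A} = {A,G} (union, +1)
LNZ@1: {A,G} ∩ {A} = {A} (intersection, +0)
LNRZ@1: {A} ∪ {G} = {A,G} (union, +1)
LZ@2: {T} ∪ {A} = {A,T} (union, +1)
LNZ@2: {A,T} ∪ {G} = {A,G,T} (union, +1)
LNRZ@2: {A,G,T} ∩ {A} = {A} (intersection, +0)
LZ@3: {G} ∩ {G} = {G} (intersection, +0)
LNZ@3: {G} ∪ {A} = {A,G} (union, +1)
LNRZ@3: {A,G} ∪ {T} = {A,G,T} (union, +1)
LZ@4: {G} ∪ {C} = {C,G} (union, +1)
LNZ@4: {C,G} ∪ {T} = {C,G,T} (union, +1)
LNRZ@4: {C,G,T} ∩ {G} = {G} (intersection, +0)
LZ@5: {A} ∪ {T} = {A,T} (union, +1)
LNZ@5: {A,T} ∩ {T} = {T} (intersection, +0)
LNRZ@5: {T} ∪ {C} = {C,T} (union, +1)
LZ@6: {G} ∩ {G} = {G} (intersection, +0)
LNZ@6: {G} ∪ {T} = {G,T} (union, +1)
LNRZ@6: {G,T} ∪ {A} = {A,G,T} (union, +1)
per-site changes: [2, 2, 2, 2, 2, 2, 2]; total = 14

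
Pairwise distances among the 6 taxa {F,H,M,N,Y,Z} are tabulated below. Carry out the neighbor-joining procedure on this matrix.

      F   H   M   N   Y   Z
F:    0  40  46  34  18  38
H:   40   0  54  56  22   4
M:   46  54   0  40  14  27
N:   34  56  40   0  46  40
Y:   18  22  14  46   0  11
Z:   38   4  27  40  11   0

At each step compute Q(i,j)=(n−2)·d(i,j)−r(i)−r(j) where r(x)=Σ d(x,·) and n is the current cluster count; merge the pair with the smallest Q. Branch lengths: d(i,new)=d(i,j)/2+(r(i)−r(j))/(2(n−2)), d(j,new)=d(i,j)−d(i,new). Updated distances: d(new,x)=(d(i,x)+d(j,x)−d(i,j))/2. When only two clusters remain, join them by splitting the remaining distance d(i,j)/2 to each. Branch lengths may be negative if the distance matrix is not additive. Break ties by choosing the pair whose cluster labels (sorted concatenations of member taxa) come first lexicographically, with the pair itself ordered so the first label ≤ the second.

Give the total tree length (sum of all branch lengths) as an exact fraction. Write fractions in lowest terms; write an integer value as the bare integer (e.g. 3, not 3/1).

step 1: merge (H,Z) at d=4, Q=-280; branch lengths H→9, Z→-5; new cluster HZ
  updated: d(F,HZ)=37, d(HZ,M)=77/2, d(HZ,N)=46, d(HZ,Y)=29/2
step 2: merge (F,N) at d=34, Q=-199; branch lengths F→71/6, N→133/6; new cluster FN
  updated: d(FN,HZ)=49/2, d(FN,M)=26, d(FN,Y)=15
step 3: merge (FN,HZ) at d=49/2, Q=-94; branch lengths FN→37/4, HZ→61/4; new cluster FHNZ
  updated: d(FHNZ,M)=20, d(FHNZ,Y)=5/2
step 4: merge (FHNZ,M) at d=20, Q=-73/2; branch lengths FHNZ→17/4, M→63/4; new cluster FHMNZ
  updated: d(FHMNZ,Y)=-7/4
step 5: merge (FHMNZ,Y) at d=-7/4; branch lengths FHMNZ→-7/8, Y→-7/8; new cluster FHMNYZ
final tree: ((((F:71/6,N:133/6):37/4,(H:9,Z:-5):61/4):17/4,M:63/4):-7/8,Y:-7/8)
total length: 323/4

323/4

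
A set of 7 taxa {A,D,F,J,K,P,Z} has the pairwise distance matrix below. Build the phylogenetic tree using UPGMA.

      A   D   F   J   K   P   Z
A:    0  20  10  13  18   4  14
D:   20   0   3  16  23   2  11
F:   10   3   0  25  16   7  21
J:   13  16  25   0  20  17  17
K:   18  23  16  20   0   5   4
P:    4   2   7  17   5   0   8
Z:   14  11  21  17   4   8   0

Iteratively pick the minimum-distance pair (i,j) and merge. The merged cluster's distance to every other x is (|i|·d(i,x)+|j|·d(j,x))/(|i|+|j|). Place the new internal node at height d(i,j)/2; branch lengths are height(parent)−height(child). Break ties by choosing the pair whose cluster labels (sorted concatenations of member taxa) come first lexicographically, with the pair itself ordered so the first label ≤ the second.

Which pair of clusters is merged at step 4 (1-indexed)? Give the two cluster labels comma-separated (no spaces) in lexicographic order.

step 1: merge (D,P) at d=2; branch lengths D→1, P→1; new cluster DP
  updated: d(A,DP)=12, d(DP,F)=5, d(DP,J)=33/2, d(DP,K)=14, d(DP,Z)=19/2
step 2: merge (K,Z) at d=4; branch lengths K→2, Z→2; new cluster KZ
  updated: d(A,KZ)=16, d(DP,KZ)=47/4, d(F,KZ)=37/2, d(J,KZ)=37/2
step 3: merge (DP,F) at d=5; branch lengths DP→3/2, F→5/2; new cluster DFP
  updated: d(A,DFP)=34/3, d(DFP,J)=58/3, d(DFP,KZ)=14
step 4: merge (A,DFP) at d=34/3; branch lengths A→17/3, DFP→19/6; new cluster ADFP
  updated: d(ADFP,J)=71/4, d(ADFP,KZ)=29/2
step 5: merge (ADFP,KZ) at d=29/2; branch lengths ADFP→19/12, KZ→21/4; new cluster ADFKPZ
  updated: d(ADFKPZ,J)=18
step 6: merge (ADFKPZ,J) at d=18; branch lengths ADFKPZ→7/4, J→9; new cluster ADFJKPZ
final tree: (((A:17/3,((D:1,P:1):3/2,F:5/2):19/6):19/12,(K:2,Z:2):21/4):7/4,J:9)
total length: 437/12

A,DFP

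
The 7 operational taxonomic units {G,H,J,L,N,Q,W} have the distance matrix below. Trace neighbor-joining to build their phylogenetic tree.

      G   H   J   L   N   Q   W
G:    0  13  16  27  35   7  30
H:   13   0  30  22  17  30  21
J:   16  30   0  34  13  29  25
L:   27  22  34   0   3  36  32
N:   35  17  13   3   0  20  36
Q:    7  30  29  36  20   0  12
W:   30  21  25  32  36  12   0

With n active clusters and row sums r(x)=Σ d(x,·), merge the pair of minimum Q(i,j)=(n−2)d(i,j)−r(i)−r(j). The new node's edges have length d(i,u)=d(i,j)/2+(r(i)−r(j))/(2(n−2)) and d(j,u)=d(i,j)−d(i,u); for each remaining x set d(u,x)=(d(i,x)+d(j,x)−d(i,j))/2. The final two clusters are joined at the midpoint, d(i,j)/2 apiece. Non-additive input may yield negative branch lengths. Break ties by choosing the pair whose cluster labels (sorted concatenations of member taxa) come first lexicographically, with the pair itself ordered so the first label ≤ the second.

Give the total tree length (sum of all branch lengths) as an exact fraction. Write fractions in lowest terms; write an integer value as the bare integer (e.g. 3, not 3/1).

1007/16

1. join L+N (d=3, Q=-263) ⇒ LN; edges |L|=9/2, |N|=-3/2
  updated: d(G,LN)=59/2, d(H,LN)=18, d(J,LN)=22, d(LN,Q)=53/2, d(LN,W)=65/2
2. join Q+W (d=12, Q=-177) ⇒ QW; edges |Q|=4, |W|=8
  updated: d(G,QW)=25/2, d(H,QW)=39/2, d(J,QW)=21, d(LN,QW)=47/2
3. join H+LN (d=18, Q=-239/2) ⇒ HLN; edges |H|=83/12, |LN|=133/12
  updated: d(G,HLN)=49/4, d(HLN,J)=17, d(HLN,QW)=25/2
4. join G+J (d=16, Q=-251/4) ⇒ GJ; edges |G|=75/16, |J|=181/16
  updated: d(GJ,HLN)=53/8, d(GJ,QW)=35/4
5. join GJ+HLN (d=53/8, Q=-223/8) ⇒ GHJLN; edges |GJ|=23/16, |HLN|=83/16
  updated: d(GHJLN,QW)=117/16
6. join GHJLN+QW (d=117/16) ⇒ GHJLNQW; edges |GHJLN|=117/32, |QW|=117/32
final tree: (((G:75/16,J:181/16):23/16,(H:83/12,(L:9/2,N:-3/2):133/12):83/16):117/32,(Q:4,W:8):117/32)
total length: 1007/16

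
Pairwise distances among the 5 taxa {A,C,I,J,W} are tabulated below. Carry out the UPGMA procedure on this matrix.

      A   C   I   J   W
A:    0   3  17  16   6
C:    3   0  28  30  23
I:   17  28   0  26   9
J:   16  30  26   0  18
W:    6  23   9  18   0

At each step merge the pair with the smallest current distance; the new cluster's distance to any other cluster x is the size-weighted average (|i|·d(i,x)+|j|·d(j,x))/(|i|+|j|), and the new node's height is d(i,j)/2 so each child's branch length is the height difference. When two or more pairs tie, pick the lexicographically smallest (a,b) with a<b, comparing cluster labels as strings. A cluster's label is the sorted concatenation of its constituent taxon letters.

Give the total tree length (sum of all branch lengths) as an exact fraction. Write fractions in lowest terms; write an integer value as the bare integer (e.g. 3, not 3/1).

151/4

iteration 1: select A,C (d=3); attach at lengths (3/2, 3/2); label the merged cluster AC
  updated: d(AC,I)=45/2, d(AC,J)=23, d(AC,W)=29/2
iteration 2: select I,W (d=9); attach at lengths (9/2, 9/2); label the merged cluster IW
  updated: d(AC,IW)=37/2, d(IW,J)=22
iteration 3: select AC,IW (d=37/2); attach at lengths (31/4, 19/4); label the merged cluster ACIW
  updated: d(ACIW,J)=45/2
iteration 4: select ACIW,J (d=45/2); attach at lengths (2, 45/4); label the merged cluster ACIJW
final tree: (((A:3/2,C:3/2):31/4,(I:9/2,W:9/2):19/4):2,J:45/4)
total length: 151/4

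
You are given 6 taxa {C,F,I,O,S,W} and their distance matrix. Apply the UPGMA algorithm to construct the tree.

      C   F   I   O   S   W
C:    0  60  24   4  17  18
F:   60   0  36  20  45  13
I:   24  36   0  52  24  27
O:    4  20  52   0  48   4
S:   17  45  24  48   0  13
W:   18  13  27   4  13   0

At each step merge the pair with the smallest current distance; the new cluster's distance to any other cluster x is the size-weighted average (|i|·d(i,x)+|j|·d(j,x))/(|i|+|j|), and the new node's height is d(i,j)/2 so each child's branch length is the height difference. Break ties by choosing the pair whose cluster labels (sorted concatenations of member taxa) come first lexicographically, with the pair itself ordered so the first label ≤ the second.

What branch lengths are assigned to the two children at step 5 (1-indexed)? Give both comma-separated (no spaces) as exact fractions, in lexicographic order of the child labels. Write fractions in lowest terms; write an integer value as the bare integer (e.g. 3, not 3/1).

step 1: merge (C,O) at d=4; branch lengths C→2, O→2; new cluster CO
  updated: d(CO,F)=40, d(CO,I)=38, d(CO,S)=65/2, d(CO,W)=11
step 2: merge (CO,W) at d=11; branch lengths CO→7/2, W→11/2; new cluster COW
  updated: d(COW,F)=31, d(COW,I)=103/3, d(COW,S)=26
step 3: merge (I,S) at d=24; branch lengths I→12, S→12; new cluster IS
  updated: d(COW,IS)=181/6, d(F,IS)=81/2
step 4: merge (COW,IS) at d=181/6; branch lengths COW→115/12, IS→37/12; new cluster CIOSW
  updated: d(CIOSW,F)=174/5
step 5: merge (CIOSW,F) at d=174/5; branch lengths CIOSW→139/60, F→87/5; new cluster CFIOSW
final tree: ((((C:2,O:2):7/2,W:11/2):115/12,(I:12,S:12):37/12):139/60,F:87/5)
total length: 4163/60

139/60,87/5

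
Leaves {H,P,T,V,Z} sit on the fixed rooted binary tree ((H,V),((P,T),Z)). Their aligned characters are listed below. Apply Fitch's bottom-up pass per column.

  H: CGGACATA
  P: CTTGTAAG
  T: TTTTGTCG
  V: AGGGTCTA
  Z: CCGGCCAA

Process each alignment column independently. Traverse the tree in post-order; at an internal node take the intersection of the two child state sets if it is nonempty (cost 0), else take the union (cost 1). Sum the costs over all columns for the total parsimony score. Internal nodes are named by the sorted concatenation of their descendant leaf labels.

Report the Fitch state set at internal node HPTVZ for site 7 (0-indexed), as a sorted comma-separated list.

A

site 0, node HV: H={C} ∪ V={A} → {A,C} (+1)
site 0, node PT: P={C} ∪ T={T} → {C,T} (+1)
site 0, node PTZ: PT={C,T} ∩ Z={C} → {C} (+0)
site 0, node HPTVZ: HV={A,C} ∩ PTZ={C} → {C} (+0)
site 1, node HV: H={G} ∩ V={G} → {G} (+0)
site 1, node PT: P={T} ∩ T={T} → {T} (+0)
site 1, node PTZ: PT={T} ∪ Z={C} → {C,T} (+1)
site 1, node HPTVZ: HV={G} ∪ PTZ={C,T} → {C,G,T} (+1)
site 2, node HV: H={G} ∩ V={G} → {G} (+0)
site 2, node PT: P={T} ∩ T={T} → {T} (+0)
site 2, node PTZ: PT={T} ∪ Z={G} → {G,T} (+1)
site 2, node HPTVZ: HV={G} ∩ PTZ={G,T} → {G} (+0)
site 3, node HV: H={A} ∪ V={G} → {A,G} (+1)
site 3, node PT: P={G} ∪ T={T} → {G,T} (+1)
site 3, node PTZ: PT={G,T} ∩ Z={G} → {G} (+0)
site 3, node HPTVZ: HV={A,G} ∩ PTZ={G} → {G} (+0)
site 4, node HV: H={C} ∪ V={T} → {C,T} (+1)
site 4, node PT: P={T} ∪ T={G} → {G,T} (+1)
site 4, node PTZ: PT={G,T} ∪ Z={C} → {C,G,T} (+1)
site 4, node HPTVZ: HV={C,T} ∩ PTZ={C,G,T} → {C,T} (+0)
site 5, node HV: H={A} ∪ V={C} → {A,C} (+1)
site 5, node PT: P={A} ∪ T={T} → {A,T} (+1)
site 5, node PTZ: PT={A,T} ∪ Z={C} → {A,C,T} (+1)
site 5, node HPTVZ: HV={A,C} ∩ PTZ={A,C,T} → {A,C} (+0)
site 6, node HV: H={T} ∩ V={T} → {T} (+0)
site 6, node PT: P={A} ∪ T={C} → {A,C} (+1)
site 6, node PTZ: PT={A,C} ∩ Z={A} → {A} (+0)
site 6, node HPTVZ: HV={T} ∪ PTZ={A} → {A,T} (+1)
site 7, node HV: H={A} ∩ V={A} → {A} (+0)
site 7, node PT: P={G} ∩ T={G} → {G} (+0)
site 7, node PTZ: PT={G} ∪ Z={A} → {A,G} (+1)
site 7, node HPTVZ: HV={A} ∩ PTZ={A,G} → {A} (+0)
per-site changes: [2, 2, 1, 2, 3, 3, 2, 1]; total = 16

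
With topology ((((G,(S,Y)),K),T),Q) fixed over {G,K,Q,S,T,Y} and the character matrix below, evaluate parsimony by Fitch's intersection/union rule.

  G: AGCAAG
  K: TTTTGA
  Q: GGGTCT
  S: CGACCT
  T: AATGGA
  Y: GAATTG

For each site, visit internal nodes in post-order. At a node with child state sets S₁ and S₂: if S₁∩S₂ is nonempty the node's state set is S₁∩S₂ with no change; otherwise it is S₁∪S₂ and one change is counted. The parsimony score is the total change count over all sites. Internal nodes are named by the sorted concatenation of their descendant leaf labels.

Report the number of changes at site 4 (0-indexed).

SY@0: {C} ∪ {G} = {C,G} (union, +1)
GSY@0: {A} ∪ {C,G} = {A,C,G} (union, +1)
GKSY@0: {A,C,G} ∪ {T} = {A,C,G,T} (union, +1)
GKSTY@0: {A,C,G,T} ∩ {A} = {A} (intersection, +0)
GKQSTY@0: {A} ∪ {G} = {A,G} (union, +1)
SY@1: {G} ∪ {A} = {A,G} (union, +1)
GSY@1: {G} ∩ {A,G} = {G} (intersection, +0)
GKSY@1: {G} ∪ {T} = {G,T} (union, +1)
GKSTY@1: {G,T} ∪ {A} = {A,G,T} (union, +1)
GKQSTY@1: {A,G,T} ∩ {G} = {G} (intersection, +0)
SY@2: {A} ∩ {A} = {A} (intersection, +0)
GSY@2: {C} ∪ {A} = {A,C} (union, +1)
GKSY@2: {A,C} ∪ {T} = {A,C,T} (union, +1)
GKSTY@2: {A,C,T} ∩ {T} = {T} (intersection, +0)
GKQSTY@2: {T} ∪ {G} = {G,T} (union, +1)
SY@3: {C} ∪ {T} = {C,T} (union, +1)
GSY@3: {A} ∪ {C,T} = {A,C,T} (union, +1)
GKSY@3: {A,C,T} ∩ {T} = {T} (intersection, +0)
GKSTY@3: {T} ∪ {G} = {G,T} (union, +1)
GKQSTY@3: {G,T} ∩ {T} = {T} (intersection, +0)
SY@4: {C} ∪ {T} = {C,T} (union, +1)
GSY@4: {A} ∪ {C,T} = {A,C,T} (union, +1)
GKSY@4: {A,C,T} ∪ {G} = {A,C,G,T} (union, +1)
GKSTY@4: {A,C,G,T} ∩ {G} = {G} (intersection, +0)
GKQSTY@4: {G} ∪ {C} = {C,G} (union, +1)
SY@5: {T} ∪ {G} = {G,T} (union, +1)
GSY@5: {G} ∩ {G,T} = {G} (intersection, +0)
GKSY@5: {G} ∪ {A} = {A,G} (union, +1)
GKSTY@5: {A,G} ∩ {A} = {A} (intersection, +0)
GKQSTY@5: {A} ∪ {T} = {A,T} (union, +1)
per-site changes: [4, 3, 3, 3, 4, 3]; total = 20

4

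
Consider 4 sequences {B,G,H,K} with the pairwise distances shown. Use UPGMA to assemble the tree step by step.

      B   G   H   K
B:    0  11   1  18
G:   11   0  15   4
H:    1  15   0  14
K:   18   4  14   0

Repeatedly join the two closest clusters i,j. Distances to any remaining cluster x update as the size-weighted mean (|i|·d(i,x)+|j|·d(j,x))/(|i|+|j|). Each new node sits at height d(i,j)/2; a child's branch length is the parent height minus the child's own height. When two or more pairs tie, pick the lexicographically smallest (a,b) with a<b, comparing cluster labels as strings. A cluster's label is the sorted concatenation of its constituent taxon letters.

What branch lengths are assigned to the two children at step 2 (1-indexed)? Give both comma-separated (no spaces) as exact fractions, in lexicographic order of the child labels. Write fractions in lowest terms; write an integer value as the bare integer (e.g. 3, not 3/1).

2,2

iteration 1: select B,H (d=1); attach at lengths (1/2, 1/2); label the merged cluster BH
  updated: d(BH,G)=13, d(BH,K)=16
iteration 2: select G,K (d=4); attach at lengths (2, 2); label the merged cluster GK
  updated: d(BH,GK)=29/2
iteration 3: select BH,GK (d=29/2); attach at lengths (27/4, 21/4); label the merged cluster BGHK
final tree: ((B:1/2,H:1/2):27/4,(G:2,K:2):21/4)
total length: 17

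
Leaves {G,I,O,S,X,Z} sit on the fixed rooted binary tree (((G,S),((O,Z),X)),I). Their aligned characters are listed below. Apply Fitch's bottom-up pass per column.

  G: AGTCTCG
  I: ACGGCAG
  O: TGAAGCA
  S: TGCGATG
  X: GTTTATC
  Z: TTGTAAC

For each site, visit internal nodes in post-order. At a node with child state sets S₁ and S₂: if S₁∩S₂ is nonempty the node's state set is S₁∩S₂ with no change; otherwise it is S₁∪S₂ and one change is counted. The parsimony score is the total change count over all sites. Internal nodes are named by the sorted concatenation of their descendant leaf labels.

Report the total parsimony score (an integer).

GS@0: {A} ∪ {T} = {A,T} (union, +1)
OZ@0: {T} ∩ {T} = {T} (intersection, +0)
OXZ@0: {T} ∪ {G} = {G,T} (union, +1)
GOSXZ@0: {A,T} ∩ {G,T} = {T} (intersection, +0)
GIOSXZ@0: {T} ∪ {A} = {A,T} (union, +1)
GS@1: {G} ∩ {G} = {G} (intersection, +0)
OZ@1: {G} ∪ {T} = {G,T} (union, +1)
OXZ@1: {G,T} ∩ {T} = {T} (intersection, +0)
GOSXZ@1: {G} ∪ {T} = {G,T} (union, +1)
GIOSXZ@1: {G,T} ∪ {C} = {C,G,T} (union, +1)
GS@2: {T} ∪ {C} = {C,T} (union, +1)
OZ@2: {A} ∪ {G} = {A,G} (union, +1)
OXZ@2: {A,G} ∪ {T} = {A,G,T} (union, +1)
GOSXZ@2: {C,T} ∩ {A,G,T} = {T} (intersection, +0)
GIOSXZ@2: {T} ∪ {G} = {G,T} (union, +1)
GS@3: {C} ∪ {G} = {C,G} (union, +1)
OZ@3: {A} ∪ {T} = {A,T} (union, +1)
OXZ@3: {A,T} ∩ {T} = {T} (intersection, +0)
GOSXZ@3: {C,G} ∪ {T} = {C,G,T} (union, +1)
GIOSXZ@3: {C,G,T} ∩ {G} = {G} (intersection, +0)
GS@4: {T} ∪ {A} = {A,T} (union, +1)
OZ@4: {G} ∪ {A} = {A,G} (union, +1)
OXZ@4: {A,G} ∩ {A} = {A} (intersection, +0)
GOSXZ@4: {A,T} ∩ {A} = {A} (intersection, +0)
GIOSXZ@4: {A} ∪ {C} = {A,C} (union, +1)
GS@5: {C} ∪ {T} = {C,T} (union, +1)
OZ@5: {C} ∪ {A} = {A,C} (union, +1)
OXZ@5: {A,C} ∪ {T} = {A,C,T} (union, +1)
GOSXZ@5: {C,T} ∩ {A,C,T} = {C,T} (intersection, +0)
GIOSXZ@5: {C,T} ∪ {A} = {A,C,T} (union, +1)
GS@6: {G} ∩ {G} = {G} (intersection, +0)
OZ@6: {A} ∪ {C} = {A,C} (union, +1)
OXZ@6: {A,C} ∩ {C} = {C} (intersection, +0)
GOSXZ@6: {G} ∪ {C} = {C,G} (union, +1)
GIOSXZ@6: {C,G} ∩ {G} = {G} (intersection, +0)
per-site changes: [3, 3, 4, 3, 3, 4, 2]; total = 22

22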